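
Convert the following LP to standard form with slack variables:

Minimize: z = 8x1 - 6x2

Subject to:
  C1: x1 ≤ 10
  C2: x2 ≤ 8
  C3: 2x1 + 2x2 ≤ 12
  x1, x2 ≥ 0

min z = 8x1 - 6x2

s.t.
  x1 + s1 = 10
  x2 + s2 = 8
  2x1 + 2x2 + s3 = 12
  x1, x2, s1, s2, s3 ≥ 0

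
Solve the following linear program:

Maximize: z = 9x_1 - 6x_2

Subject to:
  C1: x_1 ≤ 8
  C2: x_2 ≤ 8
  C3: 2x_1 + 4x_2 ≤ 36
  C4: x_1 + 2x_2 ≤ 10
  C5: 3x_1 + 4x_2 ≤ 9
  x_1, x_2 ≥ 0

Evaluate the objective at each vertex of the feasible region:
  z(0, 0) = 0
  z(3, 0) = 27  ←
  z(0, 2.25) = -13.5
The maximum is at x_1 = 3, x_2 = 0.

x_1 = 3, x_2 = 0, z = 27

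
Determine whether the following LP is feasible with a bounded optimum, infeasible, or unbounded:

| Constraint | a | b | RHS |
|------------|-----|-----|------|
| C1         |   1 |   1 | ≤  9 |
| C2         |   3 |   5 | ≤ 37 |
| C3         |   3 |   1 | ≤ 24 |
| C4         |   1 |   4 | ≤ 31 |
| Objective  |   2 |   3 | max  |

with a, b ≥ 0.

Feasible with a bounded optimal solution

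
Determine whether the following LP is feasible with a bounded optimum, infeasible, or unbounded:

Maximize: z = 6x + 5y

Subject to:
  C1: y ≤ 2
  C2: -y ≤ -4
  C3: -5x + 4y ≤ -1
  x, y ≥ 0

Infeasible (no feasible solution exists)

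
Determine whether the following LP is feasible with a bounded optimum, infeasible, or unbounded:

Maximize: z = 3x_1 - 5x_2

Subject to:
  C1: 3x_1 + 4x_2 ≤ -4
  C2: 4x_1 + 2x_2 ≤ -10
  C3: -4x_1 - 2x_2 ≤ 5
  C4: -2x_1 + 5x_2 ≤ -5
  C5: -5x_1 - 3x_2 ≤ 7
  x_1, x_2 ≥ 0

Infeasible (no feasible solution exists)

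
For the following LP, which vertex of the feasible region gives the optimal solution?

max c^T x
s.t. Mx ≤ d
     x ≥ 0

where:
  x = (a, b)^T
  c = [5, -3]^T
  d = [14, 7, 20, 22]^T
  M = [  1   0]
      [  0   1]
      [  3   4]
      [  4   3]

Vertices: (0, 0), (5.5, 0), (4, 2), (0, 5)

Evaluate the objective at each vertex of the feasible region:
  z(0, 0) = 0
  z(5.5, 0) = 27.5  ←
  z(4, 2) = 14
  z(0, 5) = -15
The maximum is at a = 5.5, b = 0.

(5.5, 0)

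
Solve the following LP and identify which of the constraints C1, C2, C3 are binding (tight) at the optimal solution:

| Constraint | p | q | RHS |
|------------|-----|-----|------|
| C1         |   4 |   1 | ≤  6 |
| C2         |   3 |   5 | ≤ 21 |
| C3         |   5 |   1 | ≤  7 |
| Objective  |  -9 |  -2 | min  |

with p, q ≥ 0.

At p = 1, q = 2, compute slack b - a·x for each constraint:
  C1: 6 − 6 = 0  (binding)
  C2: 21 − 13 = 8  (slack)
  C3: 7 − 7 = 0  (binding)

Optimal: p = 1, q = 2
Binding: C1, C3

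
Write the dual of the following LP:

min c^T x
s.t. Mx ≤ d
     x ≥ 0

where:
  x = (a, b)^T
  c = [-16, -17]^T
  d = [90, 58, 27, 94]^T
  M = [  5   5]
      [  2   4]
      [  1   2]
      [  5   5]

Primal min cᵀx s.t. Ax ≤ b, x ≥ 0  →  Dual max −bᵀy s.t. Aᵀy ≥ −c, y ≥ 0.

Maximize: z = -90y1 - 58y2 - 27y3 - 94y4

Subject to:
  5y1 + 2y2 + y3 + 5y4 ≥ 16
  5y1 + 4y2 + 2y3 + 5y4 ≥ 17
  y1, y2, y3, y4 ≥ 0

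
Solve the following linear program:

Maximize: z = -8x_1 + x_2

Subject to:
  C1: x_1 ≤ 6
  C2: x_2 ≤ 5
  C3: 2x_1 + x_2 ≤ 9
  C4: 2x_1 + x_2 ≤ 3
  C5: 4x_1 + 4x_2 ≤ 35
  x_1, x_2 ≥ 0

Evaluate the objective at each vertex of the feasible region:
  z(0, 0) = 0
  z(1.5, 0) = -12
  z(0, 3) = 3  ←
The maximum is at x_1 = 0, x_2 = 3.

x_1 = 0, x_2 = 3, z = 3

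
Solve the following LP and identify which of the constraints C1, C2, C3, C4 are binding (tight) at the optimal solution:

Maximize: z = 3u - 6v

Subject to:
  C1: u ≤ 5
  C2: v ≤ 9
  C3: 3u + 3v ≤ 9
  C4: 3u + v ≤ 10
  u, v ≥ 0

At u = 3, v = 0, compute slack b - a·x for each constraint:
  C1: 5 − 3 = 2  (slack)
  C2: 9 − 0 = 9  (slack)
  C3: 9 − 9 = 0  (binding)
  C4: 10 − 9 = 1  (slack)

Optimal: u = 3, v = 0
Binding: C3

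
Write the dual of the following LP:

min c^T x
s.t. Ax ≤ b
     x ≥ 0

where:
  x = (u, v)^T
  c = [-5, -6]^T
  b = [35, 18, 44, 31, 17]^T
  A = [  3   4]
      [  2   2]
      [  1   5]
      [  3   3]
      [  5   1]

Primal min cᵀx s.t. Ax ≤ b, x ≥ 0  →  Dual max −bᵀy s.t. Aᵀy ≥ −c, y ≥ 0.

Maximize: z = -35y1 - 18y2 - 44y3 - 31y4 - 17y5

Subject to:
  3y1 + 2y2 + y3 + 3y4 + 5y5 ≥ 5
  4y1 + 2y2 + 5y3 + 3y4 + y5 ≥ 6
  y1, y2, y3, y4, y5 ≥ 0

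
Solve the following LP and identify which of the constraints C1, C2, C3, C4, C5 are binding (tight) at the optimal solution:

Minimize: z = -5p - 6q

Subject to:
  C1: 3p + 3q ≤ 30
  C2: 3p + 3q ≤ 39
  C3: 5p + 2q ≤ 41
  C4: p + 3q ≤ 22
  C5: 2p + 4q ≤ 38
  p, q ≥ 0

At p = 4, q = 6, compute slack b - a·x for each constraint:
  C1: 30 − 30 = 0  (binding)
  C2: 39 − 30 = 9  (slack)
  C3: 41 − 32 = 9  (slack)
  C4: 22 − 22 = 0  (binding)
  C5: 38 − 32 = 6  (slack)

Optimal: p = 4, q = 6
Binding: C1, C4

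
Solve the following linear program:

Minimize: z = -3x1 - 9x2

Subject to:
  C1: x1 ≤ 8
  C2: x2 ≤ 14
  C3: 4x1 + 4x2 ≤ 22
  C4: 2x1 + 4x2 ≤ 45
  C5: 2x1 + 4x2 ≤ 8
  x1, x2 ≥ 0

Evaluate the objective at each vertex of the feasible region:
  z(0, 0) = 0
  z(4, 0) = -12
  z(0, 2) = -18  ←
The minimum is at x1 = 0, x2 = 2.

x1 = 0, x2 = 2, z = -18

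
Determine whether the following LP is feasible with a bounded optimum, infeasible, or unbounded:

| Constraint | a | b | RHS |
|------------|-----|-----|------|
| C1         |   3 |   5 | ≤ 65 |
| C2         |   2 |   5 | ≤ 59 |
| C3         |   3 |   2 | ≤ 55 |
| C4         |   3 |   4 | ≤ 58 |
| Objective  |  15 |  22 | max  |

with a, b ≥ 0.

Feasible with a bounded optimal solution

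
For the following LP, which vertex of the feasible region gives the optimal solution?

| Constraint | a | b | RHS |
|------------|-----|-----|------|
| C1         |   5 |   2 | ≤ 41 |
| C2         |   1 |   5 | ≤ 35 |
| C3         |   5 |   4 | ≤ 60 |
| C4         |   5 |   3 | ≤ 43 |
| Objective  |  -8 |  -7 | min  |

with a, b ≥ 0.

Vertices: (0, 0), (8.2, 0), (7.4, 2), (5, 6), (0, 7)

Evaluate the objective at each vertex of the feasible region:
  z(0, 0) = 0
  z(8.2, 0) = -65.6
  z(7.4, 2) = -73.2
  z(5, 6) = -82  ←
  z(0, 7) = -49
The minimum is at a = 5, b = 6.

(5, 6)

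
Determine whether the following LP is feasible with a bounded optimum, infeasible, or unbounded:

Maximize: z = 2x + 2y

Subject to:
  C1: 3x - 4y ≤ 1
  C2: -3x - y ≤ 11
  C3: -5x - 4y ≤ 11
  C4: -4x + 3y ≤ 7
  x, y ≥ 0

Unbounded (objective can increase without bound)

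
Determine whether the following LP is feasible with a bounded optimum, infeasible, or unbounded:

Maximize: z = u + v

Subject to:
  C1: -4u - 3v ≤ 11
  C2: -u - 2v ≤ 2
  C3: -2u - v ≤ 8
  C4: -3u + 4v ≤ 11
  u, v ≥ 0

Unbounded (objective can increase without bound)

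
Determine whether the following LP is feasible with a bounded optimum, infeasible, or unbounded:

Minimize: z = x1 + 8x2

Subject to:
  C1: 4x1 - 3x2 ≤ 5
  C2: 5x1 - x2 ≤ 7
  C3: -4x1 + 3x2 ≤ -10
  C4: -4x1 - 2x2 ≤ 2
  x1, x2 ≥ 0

Infeasible (no feasible solution exists)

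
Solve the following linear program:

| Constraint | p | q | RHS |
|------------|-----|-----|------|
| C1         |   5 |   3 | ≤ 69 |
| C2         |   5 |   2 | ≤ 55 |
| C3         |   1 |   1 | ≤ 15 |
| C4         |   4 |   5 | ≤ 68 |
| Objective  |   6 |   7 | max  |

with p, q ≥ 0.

Evaluate the objective at each vertex of the feasible region:
  z(0, 0) = 0
  z(11, 0) = 66
  z(8.333, 6.667) = 96.67
  z(7, 8) = 98  ←
  z(0, 13.6) = 95.2
The maximum is at p = 7, q = 8.

p = 7, q = 8, z = 98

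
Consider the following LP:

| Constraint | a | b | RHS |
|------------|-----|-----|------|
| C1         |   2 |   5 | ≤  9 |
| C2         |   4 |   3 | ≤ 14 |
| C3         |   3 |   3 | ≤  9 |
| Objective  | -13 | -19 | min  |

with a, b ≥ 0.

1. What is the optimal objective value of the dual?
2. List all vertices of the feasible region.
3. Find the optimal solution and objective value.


1. -45
2. (0, 0), (3, 0), (2, 1), (0, 1.8)
3. a = 2, b = 1, z = -45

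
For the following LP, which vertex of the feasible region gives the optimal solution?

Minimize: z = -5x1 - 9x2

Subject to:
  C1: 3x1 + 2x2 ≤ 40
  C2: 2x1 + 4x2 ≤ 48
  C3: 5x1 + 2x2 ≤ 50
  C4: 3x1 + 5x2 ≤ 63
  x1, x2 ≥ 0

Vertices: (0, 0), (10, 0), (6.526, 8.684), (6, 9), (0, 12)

Evaluate the objective at each vertex of the feasible region:
  z(0, 0) = 0
  z(10, 0) = -50
  z(6.526, 8.684) = -110.8
  z(6, 9) = -111  ←
  z(0, 12) = -108
The minimum is at x1 = 6, x2 = 9.

(6, 9)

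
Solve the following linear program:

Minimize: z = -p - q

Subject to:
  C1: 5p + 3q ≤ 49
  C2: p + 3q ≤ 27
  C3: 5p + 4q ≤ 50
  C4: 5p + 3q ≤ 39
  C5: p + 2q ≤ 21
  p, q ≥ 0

Evaluate the objective at each vertex of the feasible region:
  z(0, 0) = 0
  z(7.8, 0) = -7.8
  z(3, 8) = -11  ←
  z(0, 9) = -9
The minimum is at p = 3, q = 8.

p = 3, q = 8, z = -11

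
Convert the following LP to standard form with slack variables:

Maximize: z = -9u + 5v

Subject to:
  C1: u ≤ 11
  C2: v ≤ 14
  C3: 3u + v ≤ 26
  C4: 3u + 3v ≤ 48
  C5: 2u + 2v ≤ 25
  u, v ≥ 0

max z = -9u + 5v

s.t.
  u + s1 = 11
  v + s2 = 14
  3u + v + s3 = 26
  3u + 3v + s4 = 48
  2u + 2v + s5 = 25
  u, v, s1, s2, s3, s4, s5 ≥ 0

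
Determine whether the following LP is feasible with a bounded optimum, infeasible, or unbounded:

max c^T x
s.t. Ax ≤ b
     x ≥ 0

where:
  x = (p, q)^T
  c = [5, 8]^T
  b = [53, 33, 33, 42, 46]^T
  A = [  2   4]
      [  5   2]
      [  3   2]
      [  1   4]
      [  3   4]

Feasible with a bounded optimal solution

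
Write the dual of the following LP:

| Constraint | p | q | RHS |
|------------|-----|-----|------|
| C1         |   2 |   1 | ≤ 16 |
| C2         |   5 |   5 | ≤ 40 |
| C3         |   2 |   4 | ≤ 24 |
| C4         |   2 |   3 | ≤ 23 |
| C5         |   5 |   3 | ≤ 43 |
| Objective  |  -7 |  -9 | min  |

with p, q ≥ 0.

Primal min cᵀx s.t. Ax ≤ b, x ≥ 0  →  Dual max −bᵀy s.t. Aᵀy ≥ −c, y ≥ 0.

Maximize: z = -16y1 - 40y2 - 24y3 - 23y4 - 43y5

Subject to:
  2y1 + 5y2 + 2y3 + 2y4 + 5y5 ≥ 7
  y1 + 5y2 + 4y3 + 3y4 + 3y5 ≥ 9
  y1, y2, y3, y4, y5 ≥ 0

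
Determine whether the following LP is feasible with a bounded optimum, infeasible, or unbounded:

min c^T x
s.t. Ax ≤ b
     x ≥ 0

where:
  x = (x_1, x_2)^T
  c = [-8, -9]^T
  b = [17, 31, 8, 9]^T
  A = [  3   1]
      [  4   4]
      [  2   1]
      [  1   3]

Feasible with a bounded optimal solution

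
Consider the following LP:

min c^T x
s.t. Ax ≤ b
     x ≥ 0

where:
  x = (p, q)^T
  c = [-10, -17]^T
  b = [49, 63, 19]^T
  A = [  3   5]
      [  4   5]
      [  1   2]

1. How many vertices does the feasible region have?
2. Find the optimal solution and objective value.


1. 5
2. p = 3, q = 8, z = -166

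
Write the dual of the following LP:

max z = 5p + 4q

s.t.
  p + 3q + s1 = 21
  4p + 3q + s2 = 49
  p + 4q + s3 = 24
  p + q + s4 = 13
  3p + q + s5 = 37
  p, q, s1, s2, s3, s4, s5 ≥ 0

Primal max cᵀx s.t. Ax ≤ b, x ≥ 0  →  Dual min bᵀy s.t. Aᵀy ≥ c, y ≥ 0.

Minimize: z = 21y1 + 49y2 + 24y3 + 13y4 + 37y5

Subject to:
  y1 + 4y2 + y3 + y4 + 3y5 ≥ 5
  3y1 + 3y2 + 4y3 + y4 + y5 ≥ 4
  y1, y2, y3, y4, y5 ≥ 0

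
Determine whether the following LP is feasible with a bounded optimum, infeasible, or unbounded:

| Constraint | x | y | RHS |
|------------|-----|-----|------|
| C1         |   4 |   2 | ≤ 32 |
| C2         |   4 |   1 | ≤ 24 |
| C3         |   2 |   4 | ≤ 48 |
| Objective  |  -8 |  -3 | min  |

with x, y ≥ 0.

Feasible with a bounded optimal solution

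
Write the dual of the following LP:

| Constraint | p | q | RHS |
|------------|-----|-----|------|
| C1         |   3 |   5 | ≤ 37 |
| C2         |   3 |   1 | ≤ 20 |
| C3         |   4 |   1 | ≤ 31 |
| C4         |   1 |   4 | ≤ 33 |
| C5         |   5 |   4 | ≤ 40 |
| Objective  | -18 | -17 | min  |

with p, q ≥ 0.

Primal min cᵀx s.t. Ax ≤ b, x ≥ 0  →  Dual max −bᵀy s.t. Aᵀy ≥ −c, y ≥ 0.

Maximize: z = -37y1 - 20y2 - 31y3 - 33y4 - 40y5

Subject to:
  3y1 + 3y2 + 4y3 + y4 + 5y5 ≥ 18
  5y1 + y2 + y3 + 4y4 + 4y5 ≥ 17
  y1, y2, y3, y4, y5 ≥ 0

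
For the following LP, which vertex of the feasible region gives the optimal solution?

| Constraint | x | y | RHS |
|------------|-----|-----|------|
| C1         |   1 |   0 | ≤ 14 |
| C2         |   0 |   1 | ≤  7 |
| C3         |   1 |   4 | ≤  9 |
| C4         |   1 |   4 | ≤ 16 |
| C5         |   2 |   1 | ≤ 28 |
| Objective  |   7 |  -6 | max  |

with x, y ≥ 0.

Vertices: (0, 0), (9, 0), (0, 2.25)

Evaluate the objective at each vertex of the feasible region:
  z(0, 0) = 0
  z(9, 0) = 63  ←
  z(0, 2.25) = -13.5
The maximum is at x = 9, y = 0.

(9, 0)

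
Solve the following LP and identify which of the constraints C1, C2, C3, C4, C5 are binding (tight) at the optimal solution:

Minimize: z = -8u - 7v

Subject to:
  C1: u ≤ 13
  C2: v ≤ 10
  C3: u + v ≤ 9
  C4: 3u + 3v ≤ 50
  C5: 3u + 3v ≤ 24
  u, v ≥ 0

At u = 8, v = 0, compute slack b - a·x for each constraint:
  C1: 13 − 8 = 5  (slack)
  C2: 10 − 0 = 10  (slack)
  C3: 9 − 8 = 1  (slack)
  C4: 50 − 24 = 26  (slack)
  C5: 24 − 24 = 0  (binding)

Optimal: u = 8, v = 0
Binding: C5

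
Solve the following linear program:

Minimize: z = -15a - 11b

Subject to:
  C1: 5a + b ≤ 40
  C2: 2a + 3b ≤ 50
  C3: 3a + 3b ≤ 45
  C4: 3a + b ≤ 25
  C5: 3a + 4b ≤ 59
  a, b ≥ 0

Evaluate the objective at each vertex of the feasible region:
  z(0, 0) = 0
  z(8, 0) = -120
  z(7.5, 2.5) = -140
  z(5, 10) = -185  ←
  z(1, 14) = -169
  z(0, 14.75) = -162.2
The minimum is at a = 5, b = 10.

a = 5, b = 10, z = -185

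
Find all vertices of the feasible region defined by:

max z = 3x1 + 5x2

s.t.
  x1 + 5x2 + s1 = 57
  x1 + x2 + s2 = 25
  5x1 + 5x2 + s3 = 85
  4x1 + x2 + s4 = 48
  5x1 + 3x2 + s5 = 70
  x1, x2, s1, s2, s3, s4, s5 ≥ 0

(0, 0), (12, 0), (10.57, 5.714), (9.5, 7.5), (7, 10), (0, 11.4)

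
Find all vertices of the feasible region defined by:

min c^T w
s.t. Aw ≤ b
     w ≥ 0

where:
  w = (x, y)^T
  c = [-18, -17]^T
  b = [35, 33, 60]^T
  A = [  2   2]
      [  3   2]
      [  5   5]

(0, 0), (11, 0), (9, 3), (0, 12)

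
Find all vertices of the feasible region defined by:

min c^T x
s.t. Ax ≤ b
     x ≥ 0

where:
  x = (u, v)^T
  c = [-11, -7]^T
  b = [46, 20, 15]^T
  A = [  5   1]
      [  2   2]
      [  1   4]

(0, 0), (9.2, 0), (9, 1), (8.333, 1.667), (0, 3.75)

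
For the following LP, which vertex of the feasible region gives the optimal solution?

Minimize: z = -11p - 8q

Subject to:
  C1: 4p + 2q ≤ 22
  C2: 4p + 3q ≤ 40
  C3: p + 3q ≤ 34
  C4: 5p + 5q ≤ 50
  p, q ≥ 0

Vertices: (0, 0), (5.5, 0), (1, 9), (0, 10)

Evaluate the objective at each vertex of the feasible region:
  z(0, 0) = 0
  z(5.5, 0) = -60.5
  z(1, 9) = -83  ←
  z(0, 10) = -80
The minimum is at p = 1, q = 9.

(1, 9)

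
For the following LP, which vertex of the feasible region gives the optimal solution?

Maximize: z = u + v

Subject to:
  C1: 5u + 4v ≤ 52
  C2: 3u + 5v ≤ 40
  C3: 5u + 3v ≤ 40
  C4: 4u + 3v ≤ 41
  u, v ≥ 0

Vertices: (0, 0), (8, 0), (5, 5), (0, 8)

Evaluate the objective at each vertex of the feasible region:
  z(0, 0) = 0
  z(8, 0) = 8
  z(5, 5) = 10  ←
  z(0, 8) = 8
The maximum is at u = 5, v = 5.

(5, 5)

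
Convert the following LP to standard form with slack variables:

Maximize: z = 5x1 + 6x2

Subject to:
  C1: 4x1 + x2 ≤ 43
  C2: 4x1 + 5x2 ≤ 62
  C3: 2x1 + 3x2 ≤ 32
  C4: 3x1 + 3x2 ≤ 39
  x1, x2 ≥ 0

max z = 5x1 + 6x2

s.t.
  4x1 + x2 + s1 = 43
  4x1 + 5x2 + s2 = 62
  2x1 + 3x2 + s3 = 32
  3x1 + 3x2 + s4 = 39
  x1, x2, s1, s2, s3, s4 ≥ 0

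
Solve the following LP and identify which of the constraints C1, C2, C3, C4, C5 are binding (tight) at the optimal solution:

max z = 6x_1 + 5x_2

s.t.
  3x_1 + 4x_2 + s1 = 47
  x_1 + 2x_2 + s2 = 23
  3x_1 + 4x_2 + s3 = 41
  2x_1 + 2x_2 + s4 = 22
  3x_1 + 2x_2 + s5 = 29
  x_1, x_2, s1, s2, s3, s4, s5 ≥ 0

At x_1 = 7, x_2 = 4, compute slack b - a·x for each constraint:
  C1: 47 − 37 = 10  (slack)
  C2: 23 − 15 = 8  (slack)
  C3: 41 − 37 = 4  (slack)
  C4: 22 − 22 = 0  (binding)
  C5: 29 − 29 = 0  (binding)

Optimal: x_1 = 7, x_2 = 4
Binding: C4, C5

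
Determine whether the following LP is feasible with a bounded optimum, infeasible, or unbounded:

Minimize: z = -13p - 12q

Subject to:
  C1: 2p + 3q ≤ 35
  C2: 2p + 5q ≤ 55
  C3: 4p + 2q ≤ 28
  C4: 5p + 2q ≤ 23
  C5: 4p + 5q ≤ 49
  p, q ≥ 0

Feasible with a bounded optimal solution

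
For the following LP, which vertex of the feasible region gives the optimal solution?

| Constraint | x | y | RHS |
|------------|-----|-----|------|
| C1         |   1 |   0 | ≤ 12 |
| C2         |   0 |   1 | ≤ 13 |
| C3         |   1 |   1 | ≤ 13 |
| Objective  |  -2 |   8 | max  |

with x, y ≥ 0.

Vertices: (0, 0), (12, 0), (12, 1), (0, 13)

Evaluate the objective at each vertex of the feasible region:
  z(0, 0) = 0
  z(12, 0) = -24
  z(12, 1) = -16
  z(0, 13) = 104  ←
The maximum is at x = 0, y = 13.

(0, 13)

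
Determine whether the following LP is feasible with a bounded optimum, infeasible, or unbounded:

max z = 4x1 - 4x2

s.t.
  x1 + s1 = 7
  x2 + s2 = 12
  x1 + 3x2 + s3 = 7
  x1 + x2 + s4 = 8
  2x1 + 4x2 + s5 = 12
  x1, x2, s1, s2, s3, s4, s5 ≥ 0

Feasible with a bounded optimal solution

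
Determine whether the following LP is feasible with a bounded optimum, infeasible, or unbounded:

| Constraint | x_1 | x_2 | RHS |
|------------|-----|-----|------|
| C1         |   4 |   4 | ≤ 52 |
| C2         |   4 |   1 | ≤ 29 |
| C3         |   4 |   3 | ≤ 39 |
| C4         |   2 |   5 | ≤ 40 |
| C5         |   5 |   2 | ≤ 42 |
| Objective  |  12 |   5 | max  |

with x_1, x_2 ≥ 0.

Feasible with a bounded optimal solution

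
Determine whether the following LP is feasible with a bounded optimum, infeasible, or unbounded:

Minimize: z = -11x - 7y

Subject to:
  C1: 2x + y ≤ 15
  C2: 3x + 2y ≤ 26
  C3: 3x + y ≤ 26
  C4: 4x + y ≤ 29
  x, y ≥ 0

Feasible with a bounded optimal solution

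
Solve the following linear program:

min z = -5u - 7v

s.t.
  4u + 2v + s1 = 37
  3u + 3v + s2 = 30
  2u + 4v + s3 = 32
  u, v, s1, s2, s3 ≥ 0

Evaluate the objective at each vertex of the feasible region:
  z(0, 0) = 0
  z(9.25, 0) = -46.25
  z(8.5, 1.5) = -53
  z(4, 6) = -62  ←
  z(0, 8) = -56
The minimum is at u = 4, v = 6.

u = 4, v = 6, z = -62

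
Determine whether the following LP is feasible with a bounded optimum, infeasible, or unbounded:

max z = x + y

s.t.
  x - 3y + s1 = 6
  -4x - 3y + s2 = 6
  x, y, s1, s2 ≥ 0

Unbounded (objective can increase without bound)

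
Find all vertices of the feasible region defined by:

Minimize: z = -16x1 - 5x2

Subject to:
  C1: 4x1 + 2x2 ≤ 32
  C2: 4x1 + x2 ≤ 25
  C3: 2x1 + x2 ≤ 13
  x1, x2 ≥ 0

(0, 0), (6.25, 0), (6, 1), (0, 13)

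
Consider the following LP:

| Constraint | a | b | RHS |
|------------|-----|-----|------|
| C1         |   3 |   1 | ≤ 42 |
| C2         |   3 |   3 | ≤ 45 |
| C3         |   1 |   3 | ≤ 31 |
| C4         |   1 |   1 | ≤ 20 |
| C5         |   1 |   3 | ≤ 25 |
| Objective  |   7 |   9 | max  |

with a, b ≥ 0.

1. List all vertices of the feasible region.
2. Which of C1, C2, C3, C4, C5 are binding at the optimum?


1. (0, 0), (14, 0), (13.5, 1.5), (10, 5), (0, 8.333)
2. C2, C5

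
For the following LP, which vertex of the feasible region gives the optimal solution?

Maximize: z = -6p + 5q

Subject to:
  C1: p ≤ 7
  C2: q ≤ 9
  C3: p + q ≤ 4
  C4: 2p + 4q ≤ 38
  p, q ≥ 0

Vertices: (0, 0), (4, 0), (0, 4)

Evaluate the objective at each vertex of the feasible region:
  z(0, 0) = 0
  z(4, 0) = -24
  z(0, 4) = 20  ←
The maximum is at p = 0, q = 4.

(0, 4)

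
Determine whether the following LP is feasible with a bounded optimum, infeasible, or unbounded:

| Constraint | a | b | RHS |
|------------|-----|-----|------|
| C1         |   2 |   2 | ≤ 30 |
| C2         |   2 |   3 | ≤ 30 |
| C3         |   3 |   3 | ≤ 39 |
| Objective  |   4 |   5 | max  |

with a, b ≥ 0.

Feasible with a bounded optimal solution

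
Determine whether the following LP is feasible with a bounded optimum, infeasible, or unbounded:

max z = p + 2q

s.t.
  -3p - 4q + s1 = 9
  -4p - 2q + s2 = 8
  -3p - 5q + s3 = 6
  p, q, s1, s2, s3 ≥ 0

Unbounded (objective can increase without bound)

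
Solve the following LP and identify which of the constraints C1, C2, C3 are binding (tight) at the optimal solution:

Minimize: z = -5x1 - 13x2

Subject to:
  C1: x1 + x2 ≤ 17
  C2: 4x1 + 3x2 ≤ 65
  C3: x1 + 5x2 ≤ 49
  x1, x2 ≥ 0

At x1 = 9, x2 = 8, compute slack b - a·x for each constraint:
  C1: 17 − 17 = 0  (binding)
  C2: 65 − 60 = 5  (slack)
  C3: 49 − 49 = 0  (binding)

Optimal: x1 = 9, x2 = 8
Binding: C1, C3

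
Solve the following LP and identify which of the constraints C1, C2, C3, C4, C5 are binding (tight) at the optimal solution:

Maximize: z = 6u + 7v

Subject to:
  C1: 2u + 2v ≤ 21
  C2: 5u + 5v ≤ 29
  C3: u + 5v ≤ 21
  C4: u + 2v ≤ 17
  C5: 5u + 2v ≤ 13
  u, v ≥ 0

At u = 1, v = 4, compute slack b - a·x for each constraint:
  C1: 21 − 10 = 11  (slack)
  C2: 29 − 25 = 4  (slack)
  C3: 21 − 21 = 0  (binding)
  C4: 17 − 9 = 8  (slack)
  C5: 13 − 13 = 0  (binding)

Optimal: u = 1, v = 4
Binding: C3, C5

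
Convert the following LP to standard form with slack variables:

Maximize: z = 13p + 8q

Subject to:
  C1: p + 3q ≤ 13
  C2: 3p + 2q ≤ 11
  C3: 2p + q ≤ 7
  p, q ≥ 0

max z = 13p + 8q

s.t.
  p + 3q + s1 = 13
  3p + 2q + s2 = 11
  2p + q + s3 = 7
  p, q, s1, s2, s3 ≥ 0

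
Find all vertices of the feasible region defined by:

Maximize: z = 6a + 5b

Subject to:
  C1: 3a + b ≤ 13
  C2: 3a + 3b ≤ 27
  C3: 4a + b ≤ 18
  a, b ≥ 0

(0, 0), (4.333, 0), (2, 7), (0, 9)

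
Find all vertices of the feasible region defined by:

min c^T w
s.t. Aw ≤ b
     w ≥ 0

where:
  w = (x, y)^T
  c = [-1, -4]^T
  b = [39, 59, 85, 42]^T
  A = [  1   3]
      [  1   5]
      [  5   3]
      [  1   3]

(0, 0), (17, 0), (11.5, 9.167), (9, 10), (0, 11.8)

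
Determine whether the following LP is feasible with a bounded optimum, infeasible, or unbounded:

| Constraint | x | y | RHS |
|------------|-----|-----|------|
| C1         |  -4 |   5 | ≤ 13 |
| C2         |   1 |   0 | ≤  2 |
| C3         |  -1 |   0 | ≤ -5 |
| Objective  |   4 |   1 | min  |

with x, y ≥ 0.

Infeasible (no feasible solution exists)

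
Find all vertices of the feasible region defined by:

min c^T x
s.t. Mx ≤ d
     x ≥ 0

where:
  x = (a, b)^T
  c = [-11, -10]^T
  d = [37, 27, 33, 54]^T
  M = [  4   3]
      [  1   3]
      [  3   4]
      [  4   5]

(0, 0), (9.25, 0), (7, 3), (0, 8.25)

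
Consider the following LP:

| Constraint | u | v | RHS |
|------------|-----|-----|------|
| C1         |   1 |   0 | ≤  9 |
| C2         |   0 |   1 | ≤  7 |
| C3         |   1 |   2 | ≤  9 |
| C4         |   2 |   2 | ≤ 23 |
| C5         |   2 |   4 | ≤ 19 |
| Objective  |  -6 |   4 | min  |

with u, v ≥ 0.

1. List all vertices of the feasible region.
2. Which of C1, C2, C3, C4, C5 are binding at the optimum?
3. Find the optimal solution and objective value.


1. (0, 0), (9, 0), (0, 4.5)
2. C1, C3
3. u = 9, v = 0, z = -54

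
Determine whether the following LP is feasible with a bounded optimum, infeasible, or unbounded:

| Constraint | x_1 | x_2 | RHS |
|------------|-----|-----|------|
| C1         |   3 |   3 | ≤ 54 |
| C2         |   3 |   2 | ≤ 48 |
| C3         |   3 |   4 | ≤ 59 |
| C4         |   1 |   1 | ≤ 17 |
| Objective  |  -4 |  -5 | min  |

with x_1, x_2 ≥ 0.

Feasible with a bounded optimal solution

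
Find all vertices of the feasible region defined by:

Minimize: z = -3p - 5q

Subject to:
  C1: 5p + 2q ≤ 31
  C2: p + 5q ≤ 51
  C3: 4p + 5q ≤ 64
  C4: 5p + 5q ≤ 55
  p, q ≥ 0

(0, 0), (6.2, 0), (3, 8), (1, 10), (0, 10.2)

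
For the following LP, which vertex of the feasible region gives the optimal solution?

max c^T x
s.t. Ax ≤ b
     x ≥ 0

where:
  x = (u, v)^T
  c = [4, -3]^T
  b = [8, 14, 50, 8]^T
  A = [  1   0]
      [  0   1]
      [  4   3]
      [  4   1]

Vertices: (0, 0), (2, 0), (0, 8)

Evaluate the objective at each vertex of the feasible region:
  z(0, 0) = 0
  z(2, 0) = 8  ←
  z(0, 8) = -24
The maximum is at u = 2, v = 0.

(2, 0)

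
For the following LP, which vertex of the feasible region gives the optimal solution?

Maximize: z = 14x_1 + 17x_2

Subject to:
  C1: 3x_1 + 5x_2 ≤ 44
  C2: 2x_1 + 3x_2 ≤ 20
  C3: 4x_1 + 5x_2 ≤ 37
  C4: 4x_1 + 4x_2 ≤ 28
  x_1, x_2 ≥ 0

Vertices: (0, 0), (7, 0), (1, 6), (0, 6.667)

Evaluate the objective at each vertex of the feasible region:
  z(0, 0) = 0
  z(7, 0) = 98
  z(1, 6) = 116  ←
  z(0, 6.667) = 113.3
The maximum is at x_1 = 1, x_2 = 6.

(1, 6)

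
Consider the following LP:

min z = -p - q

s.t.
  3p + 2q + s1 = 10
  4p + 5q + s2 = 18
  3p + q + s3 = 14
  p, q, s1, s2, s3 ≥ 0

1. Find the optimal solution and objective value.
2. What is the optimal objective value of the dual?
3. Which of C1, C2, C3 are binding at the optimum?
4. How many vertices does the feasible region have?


1. p = 2, q = 2, z = -4
2. -4
3. C1, C2
4. 4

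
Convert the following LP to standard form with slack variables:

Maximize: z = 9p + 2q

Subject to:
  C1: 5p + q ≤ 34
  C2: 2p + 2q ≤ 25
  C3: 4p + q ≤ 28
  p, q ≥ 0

max z = 9p + 2q

s.t.
  5p + q + s1 = 34
  2p + 2q + s2 = 25
  4p + q + s3 = 28
  p, q, s1, s2, s3 ≥ 0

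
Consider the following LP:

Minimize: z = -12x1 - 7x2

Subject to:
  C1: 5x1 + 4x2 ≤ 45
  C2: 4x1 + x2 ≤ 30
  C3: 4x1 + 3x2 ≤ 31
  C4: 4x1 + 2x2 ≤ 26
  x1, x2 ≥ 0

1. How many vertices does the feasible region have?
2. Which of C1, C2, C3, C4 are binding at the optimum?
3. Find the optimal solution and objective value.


1. 4
2. C3, C4
3. x1 = 4, x2 = 5, z = -83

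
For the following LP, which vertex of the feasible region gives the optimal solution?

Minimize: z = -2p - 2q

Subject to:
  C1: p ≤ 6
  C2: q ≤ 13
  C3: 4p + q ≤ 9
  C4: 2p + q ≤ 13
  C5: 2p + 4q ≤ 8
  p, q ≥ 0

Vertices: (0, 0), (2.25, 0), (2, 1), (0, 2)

Evaluate the objective at each vertex of the feasible region:
  z(0, 0) = 0
  z(2.25, 0) = -4.5
  z(2, 1) = -6  ←
  z(0, 2) = -4
The minimum is at p = 2, q = 1.

(2, 1)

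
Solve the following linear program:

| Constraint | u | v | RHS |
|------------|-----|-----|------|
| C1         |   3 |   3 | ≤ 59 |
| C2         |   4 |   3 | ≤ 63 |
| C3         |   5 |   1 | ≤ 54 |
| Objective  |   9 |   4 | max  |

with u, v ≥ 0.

Evaluate the objective at each vertex of the feasible region:
  z(0, 0) = 0
  z(10.8, 0) = 97.2
  z(9, 9) = 117  ←
  z(4, 15.67) = 98.67
  z(0, 19.67) = 78.67
The maximum is at u = 9, v = 9.

u = 9, v = 9, z = 117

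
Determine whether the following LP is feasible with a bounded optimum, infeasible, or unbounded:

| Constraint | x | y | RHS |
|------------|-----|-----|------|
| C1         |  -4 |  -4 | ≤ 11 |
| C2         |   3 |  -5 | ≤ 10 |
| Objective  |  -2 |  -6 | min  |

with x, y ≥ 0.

Unbounded (objective can decrease without bound)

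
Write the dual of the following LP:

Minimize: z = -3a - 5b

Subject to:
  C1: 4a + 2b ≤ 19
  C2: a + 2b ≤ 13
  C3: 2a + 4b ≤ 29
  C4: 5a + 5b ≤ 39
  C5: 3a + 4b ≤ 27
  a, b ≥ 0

Primal min cᵀx s.t. Ax ≤ b, x ≥ 0  →  Dual max −bᵀy s.t. Aᵀy ≥ −c, y ≥ 0.

Maximize: z = -19y1 - 13y2 - 29y3 - 39y4 - 27y5

Subject to:
  4y1 + y2 + 2y3 + 5y4 + 3y5 ≥ 3
  2y1 + 2y2 + 4y3 + 5y4 + 4y5 ≥ 5
  y1, y2, y3, y4, y5 ≥ 0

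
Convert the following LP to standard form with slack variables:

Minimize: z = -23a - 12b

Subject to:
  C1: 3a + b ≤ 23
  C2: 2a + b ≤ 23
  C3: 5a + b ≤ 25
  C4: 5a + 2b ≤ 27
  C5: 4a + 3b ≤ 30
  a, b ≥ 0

min z = -23a - 12b

s.t.
  3a + b + s1 = 23
  2a + b + s2 = 23
  5a + b + s3 = 25
  5a + 2b + s4 = 27
  4a + 3b + s5 = 30
  a, b, s1, s2, s3, s4, s5 ≥ 0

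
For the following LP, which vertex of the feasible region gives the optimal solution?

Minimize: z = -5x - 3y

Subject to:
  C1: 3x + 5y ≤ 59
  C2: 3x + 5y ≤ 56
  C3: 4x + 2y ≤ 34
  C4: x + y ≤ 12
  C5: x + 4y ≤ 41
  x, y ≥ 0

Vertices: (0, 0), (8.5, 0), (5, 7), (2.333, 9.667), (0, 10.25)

Evaluate the objective at each vertex of the feasible region:
  z(0, 0) = 0
  z(8.5, 0) = -42.5
  z(5, 7) = -46  ←
  z(2.333, 9.667) = -40.67
  z(0, 10.25) = -30.75
The minimum is at x = 5, y = 7.

(5, 7)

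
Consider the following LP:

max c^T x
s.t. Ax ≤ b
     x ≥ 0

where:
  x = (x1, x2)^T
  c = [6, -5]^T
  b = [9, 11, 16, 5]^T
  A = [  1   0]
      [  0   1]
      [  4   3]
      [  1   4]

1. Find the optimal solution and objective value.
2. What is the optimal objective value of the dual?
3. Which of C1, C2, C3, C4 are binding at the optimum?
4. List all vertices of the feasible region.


1. x1 = 4, x2 = 0, z = 24
2. 24
3. C3
4. (0, 0), (4, 0), (3.769, 0.3077), (0, 1.25)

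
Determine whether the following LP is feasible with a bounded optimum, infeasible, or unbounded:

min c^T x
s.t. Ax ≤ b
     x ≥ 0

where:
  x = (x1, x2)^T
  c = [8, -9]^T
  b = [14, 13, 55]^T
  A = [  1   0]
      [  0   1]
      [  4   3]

Feasible with a bounded optimal solution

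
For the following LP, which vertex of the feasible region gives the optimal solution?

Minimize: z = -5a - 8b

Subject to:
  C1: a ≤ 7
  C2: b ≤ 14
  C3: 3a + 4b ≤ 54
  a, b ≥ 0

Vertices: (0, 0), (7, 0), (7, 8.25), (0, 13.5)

Evaluate the objective at each vertex of the feasible region:
  z(0, 0) = 0
  z(7, 0) = -35
  z(7, 8.25) = -101
  z(0, 13.5) = -108  ←
The minimum is at a = 0, b = 13.5.

(0, 13.5)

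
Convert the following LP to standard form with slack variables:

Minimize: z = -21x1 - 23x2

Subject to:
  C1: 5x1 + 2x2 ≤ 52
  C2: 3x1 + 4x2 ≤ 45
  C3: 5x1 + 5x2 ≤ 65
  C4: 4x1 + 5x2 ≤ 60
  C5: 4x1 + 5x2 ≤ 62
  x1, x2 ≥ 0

min z = -21x1 - 23x2

s.t.
  5x1 + 2x2 + s1 = 52
  3x1 + 4x2 + s2 = 45
  5x1 + 5x2 + s3 = 65
  4x1 + 5x2 + s4 = 60
  4x1 + 5x2 + s5 = 62
  x1, x2, s1, s2, s3, s4, s5 ≥ 0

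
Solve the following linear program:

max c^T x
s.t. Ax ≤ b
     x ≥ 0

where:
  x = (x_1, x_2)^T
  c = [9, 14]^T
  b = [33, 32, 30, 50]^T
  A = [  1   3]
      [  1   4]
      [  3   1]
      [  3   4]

Evaluate the objective at each vertex of the feasible region:
  z(0, 0) = 0
  z(10, 0) = 90
  z(8, 6) = 156  ←
  z(0, 8) = 112
The maximum is at x_1 = 8, x_2 = 6.

x_1 = 8, x_2 = 6, z = 156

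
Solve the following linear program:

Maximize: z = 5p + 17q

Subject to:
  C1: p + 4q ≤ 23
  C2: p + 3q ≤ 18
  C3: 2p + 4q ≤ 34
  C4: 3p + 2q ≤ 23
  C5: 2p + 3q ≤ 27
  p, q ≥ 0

Evaluate the objective at each vertex of the feasible region:
  z(0, 0) = 0
  z(7.667, 0) = 38.33
  z(4.714, 4.429) = 98.86
  z(3, 5) = 100  ←
  z(0, 5.75) = 97.75
The maximum is at p = 3, q = 5.

p = 3, q = 5, z = 100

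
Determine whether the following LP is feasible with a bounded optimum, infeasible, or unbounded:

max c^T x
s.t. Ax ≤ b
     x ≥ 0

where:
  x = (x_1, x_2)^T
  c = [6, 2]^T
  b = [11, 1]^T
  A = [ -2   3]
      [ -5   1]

Unbounded (objective can increase without bound)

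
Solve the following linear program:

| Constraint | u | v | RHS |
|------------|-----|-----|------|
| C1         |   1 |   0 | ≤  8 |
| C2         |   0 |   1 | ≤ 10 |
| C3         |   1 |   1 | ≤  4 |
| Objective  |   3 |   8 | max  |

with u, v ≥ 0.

Evaluate the objective at each vertex of the feasible region:
  z(0, 0) = 0
  z(4, 0) = 12
  z(0, 4) = 32  ←
The maximum is at u = 0, v = 4.

u = 0, v = 4, z = 32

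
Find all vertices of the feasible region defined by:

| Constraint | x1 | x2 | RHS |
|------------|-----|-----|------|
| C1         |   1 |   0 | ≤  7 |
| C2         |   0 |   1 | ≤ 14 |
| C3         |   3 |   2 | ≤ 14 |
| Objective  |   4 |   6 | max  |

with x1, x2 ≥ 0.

(0, 0), (4.667, 0), (0, 7)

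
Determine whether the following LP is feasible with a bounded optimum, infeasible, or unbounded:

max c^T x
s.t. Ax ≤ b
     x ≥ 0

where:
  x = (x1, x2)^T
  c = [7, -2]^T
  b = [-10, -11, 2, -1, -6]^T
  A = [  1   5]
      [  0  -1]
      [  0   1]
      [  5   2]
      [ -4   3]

Infeasible (no feasible solution exists)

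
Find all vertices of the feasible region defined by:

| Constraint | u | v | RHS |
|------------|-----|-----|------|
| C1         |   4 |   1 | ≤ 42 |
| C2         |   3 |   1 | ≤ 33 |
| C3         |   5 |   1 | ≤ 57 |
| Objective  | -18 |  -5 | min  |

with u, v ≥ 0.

(0, 0), (10.5, 0), (9, 6), (0, 33)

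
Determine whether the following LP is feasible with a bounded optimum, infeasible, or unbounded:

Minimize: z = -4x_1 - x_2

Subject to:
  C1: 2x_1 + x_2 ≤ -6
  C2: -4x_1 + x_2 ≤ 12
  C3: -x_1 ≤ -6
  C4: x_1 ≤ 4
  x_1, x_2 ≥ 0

Infeasible (no feasible solution exists)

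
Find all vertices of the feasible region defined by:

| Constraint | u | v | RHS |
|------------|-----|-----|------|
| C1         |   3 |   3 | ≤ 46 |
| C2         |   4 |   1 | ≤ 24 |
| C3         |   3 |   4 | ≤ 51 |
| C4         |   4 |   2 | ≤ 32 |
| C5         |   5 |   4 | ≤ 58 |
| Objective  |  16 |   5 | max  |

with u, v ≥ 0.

(0, 0), (6, 0), (4, 8), (2.6, 10.8), (0, 12.75)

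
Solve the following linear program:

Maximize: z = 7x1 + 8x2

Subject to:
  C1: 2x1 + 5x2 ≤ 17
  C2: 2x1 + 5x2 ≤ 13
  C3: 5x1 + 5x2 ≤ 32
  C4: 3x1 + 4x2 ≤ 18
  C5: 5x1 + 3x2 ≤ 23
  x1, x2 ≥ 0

Evaluate the objective at each vertex of the feasible region:
  z(0, 0) = 0
  z(4.6, 0) = 32.2
  z(4, 1) = 36  ←
  z(0, 2.6) = 20.8
The maximum is at x1 = 4, x2 = 1.

x1 = 4, x2 = 1, z = 36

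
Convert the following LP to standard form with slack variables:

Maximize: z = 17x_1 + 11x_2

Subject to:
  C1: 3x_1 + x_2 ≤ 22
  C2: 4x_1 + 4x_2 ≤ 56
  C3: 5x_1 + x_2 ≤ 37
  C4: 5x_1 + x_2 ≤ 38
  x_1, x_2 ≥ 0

max z = 17x_1 + 11x_2

s.t.
  3x_1 + x_2 + s1 = 22
  4x_1 + 4x_2 + s2 = 56
  5x_1 + x_2 + s3 = 37
  5x_1 + x_2 + s4 = 38
  x_1, x_2, s1, s2, s3, s4 ≥ 0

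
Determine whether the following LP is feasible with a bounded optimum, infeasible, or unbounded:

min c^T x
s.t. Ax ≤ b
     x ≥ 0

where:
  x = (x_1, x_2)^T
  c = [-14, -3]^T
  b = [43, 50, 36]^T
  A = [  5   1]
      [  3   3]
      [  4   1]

Feasible with a bounded optimal solution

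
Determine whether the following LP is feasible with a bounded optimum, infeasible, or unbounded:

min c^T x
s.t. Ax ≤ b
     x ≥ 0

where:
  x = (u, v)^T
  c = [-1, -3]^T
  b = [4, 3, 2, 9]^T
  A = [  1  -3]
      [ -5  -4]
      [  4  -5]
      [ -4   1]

Unbounded (objective can decrease without bound)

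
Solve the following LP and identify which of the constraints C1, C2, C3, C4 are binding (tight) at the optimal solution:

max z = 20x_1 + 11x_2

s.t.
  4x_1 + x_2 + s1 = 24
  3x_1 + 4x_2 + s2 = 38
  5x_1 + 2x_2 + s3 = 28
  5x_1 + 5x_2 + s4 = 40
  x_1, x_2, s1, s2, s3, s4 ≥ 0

At x_1 = 4, x_2 = 4, compute slack b - a·x for each constraint:
  C1: 24 − 20 = 4  (slack)
  C2: 38 − 28 = 10  (slack)
  C3: 28 − 28 = 0  (binding)
  C4: 40 − 40 = 0  (binding)

Optimal: x_1 = 4, x_2 = 4
Binding: C3, C4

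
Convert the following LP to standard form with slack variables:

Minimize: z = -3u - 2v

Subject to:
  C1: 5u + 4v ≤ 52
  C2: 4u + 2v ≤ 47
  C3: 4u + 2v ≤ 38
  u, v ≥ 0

min z = -3u - 2v

s.t.
  5u + 4v + s1 = 52
  4u + 2v + s2 = 47
  4u + 2v + s3 = 38
  u, v, s1, s2, s3 ≥ 0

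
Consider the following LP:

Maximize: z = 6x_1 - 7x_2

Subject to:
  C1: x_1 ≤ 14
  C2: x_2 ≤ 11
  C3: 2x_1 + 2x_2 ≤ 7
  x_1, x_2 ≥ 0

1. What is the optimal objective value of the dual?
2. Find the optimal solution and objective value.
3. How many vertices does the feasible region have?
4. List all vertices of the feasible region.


1. 21
2. x_1 = 3.5, x_2 = 0, z = 21
3. 3
4. (0, 0), (3.5, 0), (0, 3.5)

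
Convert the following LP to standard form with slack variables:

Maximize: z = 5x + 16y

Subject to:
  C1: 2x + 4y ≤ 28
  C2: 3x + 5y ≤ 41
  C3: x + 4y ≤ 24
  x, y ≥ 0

max z = 5x + 16y

s.t.
  2x + 4y + s1 = 28
  3x + 5y + s2 = 41
  x + 4y + s3 = 24
  x, y, s1, s2, s3 ≥ 0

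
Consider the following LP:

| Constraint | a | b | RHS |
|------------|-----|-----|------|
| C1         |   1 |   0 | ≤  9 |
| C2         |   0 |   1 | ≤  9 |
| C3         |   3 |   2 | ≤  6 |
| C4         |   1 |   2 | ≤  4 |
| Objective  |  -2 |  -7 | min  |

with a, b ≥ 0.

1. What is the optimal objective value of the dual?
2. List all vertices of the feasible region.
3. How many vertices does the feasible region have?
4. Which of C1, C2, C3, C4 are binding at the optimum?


1. -14
2. (0, 0), (2, 0), (1, 1.5), (0, 2)
3. 4
4. C4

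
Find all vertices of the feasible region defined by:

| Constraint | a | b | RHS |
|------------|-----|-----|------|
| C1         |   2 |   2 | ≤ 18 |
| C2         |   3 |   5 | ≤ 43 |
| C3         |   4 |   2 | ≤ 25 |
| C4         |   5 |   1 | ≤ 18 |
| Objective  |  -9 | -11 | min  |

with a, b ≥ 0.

(0, 0), (3.6, 0), (2.25, 6.75), (1, 8), (0, 8.6)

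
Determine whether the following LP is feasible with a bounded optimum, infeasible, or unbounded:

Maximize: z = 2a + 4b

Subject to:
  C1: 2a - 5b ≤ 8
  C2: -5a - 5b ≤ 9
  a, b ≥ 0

Unbounded (objective can increase without bound)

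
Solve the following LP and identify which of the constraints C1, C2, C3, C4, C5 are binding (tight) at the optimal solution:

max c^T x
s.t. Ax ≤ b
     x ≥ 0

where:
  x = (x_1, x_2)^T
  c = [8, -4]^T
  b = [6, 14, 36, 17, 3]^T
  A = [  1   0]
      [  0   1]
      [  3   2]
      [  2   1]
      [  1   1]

At x_1 = 3, x_2 = 0, compute slack b - a·x for each constraint:
  C1: 6 − 3 = 3  (slack)
  C2: 14 − 0 = 14  (slack)
  C3: 36 − 9 = 27  (slack)
  C4: 17 − 6 = 11  (slack)
  C5: 3 − 3 = 0  (binding)

Optimal: x_1 = 3, x_2 = 0
Binding: C5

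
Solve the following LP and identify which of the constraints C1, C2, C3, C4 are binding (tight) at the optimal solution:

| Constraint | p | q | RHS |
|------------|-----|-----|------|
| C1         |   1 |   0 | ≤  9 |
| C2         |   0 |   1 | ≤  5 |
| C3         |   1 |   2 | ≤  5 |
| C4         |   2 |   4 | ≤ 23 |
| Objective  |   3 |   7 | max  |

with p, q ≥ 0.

At p = 0, q = 2.5, compute slack b - a·x for each constraint:
  C1: 9 − 0 = 9  (slack)
  C2: 5 − 2.5 = 2.5  (slack)
  C3: 5 − 5 = 0  (binding)
  C4: 23 − 10 = 13  (slack)

Optimal: p = 0, q = 2.5
Binding: C3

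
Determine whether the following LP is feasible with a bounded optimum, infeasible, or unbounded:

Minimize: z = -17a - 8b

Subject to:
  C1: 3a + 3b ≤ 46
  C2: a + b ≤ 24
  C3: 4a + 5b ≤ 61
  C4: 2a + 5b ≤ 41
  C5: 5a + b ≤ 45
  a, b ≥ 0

Feasible with a bounded optimal solution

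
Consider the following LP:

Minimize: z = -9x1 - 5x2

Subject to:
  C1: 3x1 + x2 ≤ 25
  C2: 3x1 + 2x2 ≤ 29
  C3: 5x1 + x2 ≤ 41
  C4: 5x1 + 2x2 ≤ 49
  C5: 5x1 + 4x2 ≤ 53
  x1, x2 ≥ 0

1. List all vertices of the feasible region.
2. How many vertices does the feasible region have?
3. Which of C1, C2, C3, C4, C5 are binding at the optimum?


1. (0, 0), (8.2, 0), (8, 1), (7, 4), (5, 7), (0, 13.25)
2. 6
3. C1, C2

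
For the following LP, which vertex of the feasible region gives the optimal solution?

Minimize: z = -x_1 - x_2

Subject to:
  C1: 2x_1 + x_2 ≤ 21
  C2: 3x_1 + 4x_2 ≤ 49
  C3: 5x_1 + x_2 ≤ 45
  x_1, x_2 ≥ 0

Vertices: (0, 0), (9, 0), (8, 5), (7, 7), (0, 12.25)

Evaluate the objective at each vertex of the feasible region:
  z(0, 0) = 0
  z(9, 0) = -9
  z(8, 5) = -13
  z(7, 7) = -14  ←
  z(0, 12.25) = -12.25
The minimum is at x_1 = 7, x_2 = 7.

(7, 7)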